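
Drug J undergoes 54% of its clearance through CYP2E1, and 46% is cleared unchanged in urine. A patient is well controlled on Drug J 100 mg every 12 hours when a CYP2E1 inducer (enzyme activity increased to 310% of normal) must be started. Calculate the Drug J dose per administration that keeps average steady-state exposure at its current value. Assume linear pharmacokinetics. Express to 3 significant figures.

213 mg

The CYP2E1 pathway (54% of clearance) rises to 3.1× activity: 0.54 × 3.1 = 1.674.
Non-CYP routes (46%) are unchanged.
New clearance relative to baseline: 1.674 + 0.46 = 2.134.
To maintain the same steady-state level, dose must scale with clearance: new dose = 100 × 2.134 = 213 mg.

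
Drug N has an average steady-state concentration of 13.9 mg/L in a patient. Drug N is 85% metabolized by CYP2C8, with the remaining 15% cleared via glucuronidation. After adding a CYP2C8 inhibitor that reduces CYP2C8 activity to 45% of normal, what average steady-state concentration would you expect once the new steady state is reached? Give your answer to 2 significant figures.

26 mg/L

The CYP2C8 pathway (85% of clearance) is reduced to 0.45× activity: 0.85 × 0.45 = 0.3825.
Non-CYP routes (15%) are unchanged.
CL_new/CL_old = 0.3825 + 0.15 = 0.5325.
Average steady-state concentration ∝ 1/CL, so new value = 13.9 / 0.5325 = 26 mg/L.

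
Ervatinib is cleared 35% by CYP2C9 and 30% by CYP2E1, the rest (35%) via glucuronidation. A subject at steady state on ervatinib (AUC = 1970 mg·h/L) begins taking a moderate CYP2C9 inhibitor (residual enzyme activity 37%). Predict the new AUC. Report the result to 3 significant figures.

The CYP2C9 pathway (35% of clearance) is reduced to 0.37× activity: 0.35 × 0.37 = 0.1295.
CYP2E1 (30%) and the residual 35% are unaffected.
New clearance relative to baseline: 0.1295 + 0.3 + 0.35 = 0.7795.
New AUC = baseline ÷ relative clearance = 1970 / 0.7795 = 2.53 × 10³ mg·h/L.

2.53 × 10³ mg·h/L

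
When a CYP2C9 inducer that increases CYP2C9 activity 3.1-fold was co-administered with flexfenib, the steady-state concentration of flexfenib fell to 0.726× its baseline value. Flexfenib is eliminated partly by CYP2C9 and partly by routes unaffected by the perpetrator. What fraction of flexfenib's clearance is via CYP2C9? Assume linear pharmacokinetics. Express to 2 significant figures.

Let x = fm,CYP2C9. Because steady-state concentration ∝ 1/CL, relative clearance rose to 1/0.726 = 1.377.
Only the CYP2C9 route changed, so 1.377 = x·3.1 + (1 − x), giving x = 0.18.

0.18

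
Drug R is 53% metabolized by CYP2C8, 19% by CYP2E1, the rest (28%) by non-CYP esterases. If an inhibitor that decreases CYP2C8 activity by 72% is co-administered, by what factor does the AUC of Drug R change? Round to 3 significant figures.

1.62

CYP2C8: 0.53 × 0.28 = 0.1484
CYP2E1: 0.19 (unchanged)
Other: 0.28 (unchanged)
New clearance relative to baseline: 0.1484 + 0.19 + 0.28 = 0.6184.
AUC is inversely proportional to clearance, so the fold-change is 1 / 0.6184 = 1.62.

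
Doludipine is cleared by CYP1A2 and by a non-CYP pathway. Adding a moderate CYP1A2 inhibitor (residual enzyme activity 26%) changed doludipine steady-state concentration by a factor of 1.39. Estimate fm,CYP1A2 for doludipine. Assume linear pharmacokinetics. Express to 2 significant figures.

0.38

Write x for the fraction cleared via CYP1A2. The observed steady-state concentration change means clearance fell to 1/1.39 = 0.7194 of baseline.
Only the CYP1A2 route changed, so 0.7194 = x·0.26 + (1 − x), giving x = 0.38.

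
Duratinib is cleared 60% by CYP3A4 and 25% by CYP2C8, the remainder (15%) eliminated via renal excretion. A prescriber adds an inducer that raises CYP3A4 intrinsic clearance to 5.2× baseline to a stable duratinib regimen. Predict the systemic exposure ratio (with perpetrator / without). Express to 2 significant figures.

The CYP3A4 pathway (60% of clearance) is boosted to 5.2× activity: 0.6 × 5.2 = 3.12.
CYP2C8 (25%) and the residual 15% are unaffected.
New clearance relative to baseline: 3.12 + 0.25 + 0.15 = 3.52.
Since systemic exposure ∝ 1/CL, the ratio is 1 / 3.52 = 0.28.

0.28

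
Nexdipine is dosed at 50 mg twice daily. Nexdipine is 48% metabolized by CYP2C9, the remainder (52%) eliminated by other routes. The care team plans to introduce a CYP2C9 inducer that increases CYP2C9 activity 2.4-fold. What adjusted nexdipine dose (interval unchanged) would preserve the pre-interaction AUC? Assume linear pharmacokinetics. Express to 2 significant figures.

84 mg

The CYP2C9 pathway (48% of clearance) is boosted to 2.4× activity: 0.48 × 2.4 = 1.152.
Non-CYP routes (52%) are unchanged.
New clearance relative to baseline: 1.152 + 0.52 = 1.672.
Exposure is unchanged when dose changes in proportion to clearance. New dose = 50 mg × 1.672 = 84 mg.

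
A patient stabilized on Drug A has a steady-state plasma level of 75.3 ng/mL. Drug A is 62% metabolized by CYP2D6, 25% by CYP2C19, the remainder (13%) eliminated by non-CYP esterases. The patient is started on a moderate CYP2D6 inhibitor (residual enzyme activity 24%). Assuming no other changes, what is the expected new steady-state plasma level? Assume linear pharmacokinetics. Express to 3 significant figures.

142 ng/mL

CYP2D6: 0.62 × 0.24 = 0.1488
CYP2C19: 0.25 (unchanged)
Other: 0.13 (unchanged)
CL_new/CL_old = 0.1488 + 0.25 + 0.13 = 0.5288.
Steady-state plasma level ∝ 1/CL, so new value = 75.3 / 0.5288 = 142 ng/mL.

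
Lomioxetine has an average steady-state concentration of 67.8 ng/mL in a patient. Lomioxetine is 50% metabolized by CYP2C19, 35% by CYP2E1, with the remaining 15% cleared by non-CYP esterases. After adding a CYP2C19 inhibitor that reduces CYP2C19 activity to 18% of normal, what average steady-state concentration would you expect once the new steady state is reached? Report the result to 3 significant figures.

115 ng/mL

CYP2C19: 0.5 × 0.18 = 0.09
CYP2E1: 0.35 (unchanged)
Other: 0.15 (unchanged)
New clearance relative to baseline: 0.09 + 0.35 + 0.15 = 0.59.
With dosing unchanged, average steady-state concentration scales as 1/CL: 67.8 / 0.59 = 115 ng/mL.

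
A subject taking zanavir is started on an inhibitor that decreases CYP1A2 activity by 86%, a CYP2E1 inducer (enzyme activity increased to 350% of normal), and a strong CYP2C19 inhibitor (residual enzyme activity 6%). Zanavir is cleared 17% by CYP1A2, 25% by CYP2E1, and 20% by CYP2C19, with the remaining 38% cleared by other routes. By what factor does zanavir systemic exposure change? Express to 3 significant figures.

0.775

The CYP1A2 pathway (17% of clearance) is reduced to 0.14× activity: 0.17 × 0.14 = 0.0238.
The CYP2E1 pathway (25% of clearance) is boosted to 3.5× activity: 0.25 × 3.5 = 0.875.
The CYP2C19 pathway (20% of clearance) falls to 0.06× activity: 0.2 × 0.06 = 0.012.
The remaining 38% of clearance is unaffected.
New clearance relative to baseline: 0.0238 + 0.875 + 0.012 + 0.38 = 1.2908.
Net systemic exposure ratio = 1 / 1.2908 = 0.775.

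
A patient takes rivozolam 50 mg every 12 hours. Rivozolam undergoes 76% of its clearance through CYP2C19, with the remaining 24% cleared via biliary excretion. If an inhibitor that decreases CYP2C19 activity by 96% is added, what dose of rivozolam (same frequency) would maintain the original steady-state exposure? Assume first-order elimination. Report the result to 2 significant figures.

The CYP2C19 pathway (76% of clearance) drops to 0.04× activity: 0.76 × 0.04 = 0.0304.
Non-CYP routes (24%) are unchanged.
Relative clearance = 0.0304 + 0.24 = 0.2704.
Css,avg = (dose rate)/CL, so holding Css fixed requires dose ∝ CL: 50 × 0.2704 = 14 mg.

14 mg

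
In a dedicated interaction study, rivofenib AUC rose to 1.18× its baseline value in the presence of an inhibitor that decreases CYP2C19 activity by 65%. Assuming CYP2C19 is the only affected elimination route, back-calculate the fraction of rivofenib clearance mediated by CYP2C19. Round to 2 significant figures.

Let x = fm,CYP2C19. Because AUC ∝ 1/CL, relative clearance fell to 1/1.18 = 0.8475.
Setting x·0.35 + (1 − x) = 0.8475 and solving: x = (0.8475 − 1)/(0.35 − 1) = 0.23.

0.23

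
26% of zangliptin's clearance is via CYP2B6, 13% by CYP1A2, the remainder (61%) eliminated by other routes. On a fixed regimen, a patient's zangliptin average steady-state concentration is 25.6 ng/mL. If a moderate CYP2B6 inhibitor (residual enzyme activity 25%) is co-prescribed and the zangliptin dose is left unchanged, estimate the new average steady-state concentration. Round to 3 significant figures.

The CYP2B6 pathway (26% of clearance) is reduced to 0.25× activity: 0.26 × 0.25 = 0.065.
CYP1A2 (13%) and the residual 61% are unaffected.
CL_new/CL_old = 0.065 + 0.13 + 0.61 = 0.805.
With dosing unchanged, average steady-state concentration scales as 1/CL: 25.6 / 0.805 = 31.8 ng/mL.

31.8 ng/mL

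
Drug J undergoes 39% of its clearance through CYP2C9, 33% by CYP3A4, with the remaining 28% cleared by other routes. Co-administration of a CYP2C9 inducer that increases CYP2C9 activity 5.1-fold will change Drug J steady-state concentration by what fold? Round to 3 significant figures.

CYP2C9: 0.39 × 5.1 = 1.989
CYP3A4: 0.33 (unchanged)
Other: 0.28 (unchanged)
CL_new/CL_old = 1.989 + 0.33 + 0.28 = 2.599.
Since steady-state concentration ∝ 1/CL, the ratio is 1 / 2.599 = 0.385.

0.385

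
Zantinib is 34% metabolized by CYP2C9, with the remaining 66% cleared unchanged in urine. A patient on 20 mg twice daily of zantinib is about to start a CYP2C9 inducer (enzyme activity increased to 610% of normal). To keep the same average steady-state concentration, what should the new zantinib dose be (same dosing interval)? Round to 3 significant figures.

54.7 mg

The CYP2C9 pathway (34% of clearance) increases to 6.1× activity: 0.34 × 6.1 = 2.074.
Non-CYP routes (66%) are unchanged.
Relative clearance = 2.074 + 0.66 = 2.734.
Css,avg = (dose rate)/CL, so holding Css fixed requires dose ∝ CL: 20 × 2.734 = 54.7 mg.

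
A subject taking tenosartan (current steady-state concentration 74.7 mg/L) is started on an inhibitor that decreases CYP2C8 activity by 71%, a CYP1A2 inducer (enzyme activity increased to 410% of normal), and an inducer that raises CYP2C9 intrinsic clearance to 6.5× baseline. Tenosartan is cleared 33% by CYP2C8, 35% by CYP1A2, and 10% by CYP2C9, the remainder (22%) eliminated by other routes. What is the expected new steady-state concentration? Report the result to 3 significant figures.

31.1 mg/L

CYP2C8: 0.33 × 0.29 = 0.0957
CYP1A2: 0.35 × 4.1 = 1.435
CYP2C9: 0.1 × 6.5 = 0.65
Other: 0.22 (unchanged)
Relative clearance = 0.0957 + 1.435 + 0.65 + 0.22 = 2.4007.
New steady-state concentration = 74.7 / 2.4007 = 31.1 mg/L (concentration scales inversely with clearance).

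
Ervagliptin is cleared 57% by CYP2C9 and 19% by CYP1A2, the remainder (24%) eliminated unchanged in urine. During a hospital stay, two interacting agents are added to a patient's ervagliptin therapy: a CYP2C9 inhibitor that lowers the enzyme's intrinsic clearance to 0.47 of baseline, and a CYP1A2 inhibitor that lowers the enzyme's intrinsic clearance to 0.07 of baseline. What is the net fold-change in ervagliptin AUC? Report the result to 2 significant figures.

1.9

CYP2C9: 0.57 × 0.47 = 0.2679
CYP1A2: 0.19 × 0.07 = 0.0133
Other: 0.24 (unchanged)
Relative clearance = 0.2679 + 0.0133 + 0.24 = 0.5212.
Net AUC ratio = 1 / 0.5212 = 1.9.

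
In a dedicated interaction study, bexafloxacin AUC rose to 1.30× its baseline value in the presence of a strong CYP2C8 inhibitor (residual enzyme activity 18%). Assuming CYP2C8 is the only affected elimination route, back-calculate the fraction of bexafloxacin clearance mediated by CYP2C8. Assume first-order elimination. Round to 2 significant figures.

Let fm be the CYP2C8 fraction. New clearance relative to baseline = fm × 0.18 + (1 − fm).
AUC ratio = 1 / (new CL fraction), so new CL fraction = 1 / 1.30 = 0.7692.
fm × 0.18 + 1 − fm = 0.7692  ⇒  fm × (0.18 − 1) = −0.2308  ⇒  fm = 0.28.

0.28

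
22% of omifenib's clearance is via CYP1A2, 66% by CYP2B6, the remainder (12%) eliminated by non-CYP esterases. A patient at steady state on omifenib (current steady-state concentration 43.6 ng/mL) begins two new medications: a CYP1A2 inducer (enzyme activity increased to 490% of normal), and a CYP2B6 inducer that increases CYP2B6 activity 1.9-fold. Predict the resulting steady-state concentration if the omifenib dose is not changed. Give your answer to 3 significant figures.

17.8 ng/mL

The CYP1A2 pathway (22% of clearance) increases to 4.9× activity: 0.22 × 4.9 = 1.078.
The CYP2B6 pathway (66% of clearance) rises to 1.9× activity: 0.66 × 1.9 = 1.254.
The remaining 12% of clearance is unaffected.
Relative clearance = 1.078 + 1.254 + 0.12 = 2.452.
Dividing the baseline by the relative clearance: 43.6 / 2.452 = 17.8 ng/mL.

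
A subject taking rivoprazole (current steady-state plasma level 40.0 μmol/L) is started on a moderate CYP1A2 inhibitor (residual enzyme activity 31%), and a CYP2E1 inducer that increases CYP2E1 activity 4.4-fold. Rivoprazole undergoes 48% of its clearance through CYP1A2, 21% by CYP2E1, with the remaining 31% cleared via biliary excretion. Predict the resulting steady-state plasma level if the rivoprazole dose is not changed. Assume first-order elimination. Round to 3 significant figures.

28.9 μmol/L

The CYP1A2 pathway (48% of clearance) falls to 0.31× activity: 0.48 × 0.31 = 0.1488.
The CYP2E1 pathway (21% of clearance) is boosted to 4.4× activity: 0.21 × 4.4 = 0.924.
The remaining 31% of clearance is unaffected.
CL_new/CL_old = 0.1488 + 0.924 + 0.31 = 1.3828.
New steady-state plasma level = 40.0 / 1.3828 = 28.9 μmol/L (concentration scales inversely with clearance).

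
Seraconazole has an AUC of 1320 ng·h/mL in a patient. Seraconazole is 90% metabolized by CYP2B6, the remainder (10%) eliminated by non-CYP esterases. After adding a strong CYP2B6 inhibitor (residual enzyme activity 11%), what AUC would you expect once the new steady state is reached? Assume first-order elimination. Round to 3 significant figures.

6.63 × 10³ ng·h/mL

The CYP2B6 pathway (90% of clearance) falls to 0.11× activity: 0.9 × 0.11 = 0.099.
The remaining 10% of clearance is unaffected.
New clearance relative to baseline: 0.099 + 0.1 = 0.199.
AUC ∝ 1/CL, so new value = 1320 / 0.199 = 6.63 × 10³ ng·h/mL.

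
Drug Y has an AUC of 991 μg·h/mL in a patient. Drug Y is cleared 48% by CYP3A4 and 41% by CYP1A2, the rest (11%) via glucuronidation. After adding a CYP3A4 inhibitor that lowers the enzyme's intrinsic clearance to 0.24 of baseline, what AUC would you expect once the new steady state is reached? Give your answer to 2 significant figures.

The CYP3A4 pathway (48% of clearance) is reduced to 0.24× activity: 0.48 × 0.24 = 0.1152.
CYP1A2 (41%) and the residual 11% are unaffected.
New clearance relative to baseline: 0.1152 + 0.41 + 0.11 = 0.6352.
AUC ∝ 1/CL, so new value = 991 / 0.6352 = 1.6 × 10³ μg·h/mL.

1.6 × 10³ μg·h/mL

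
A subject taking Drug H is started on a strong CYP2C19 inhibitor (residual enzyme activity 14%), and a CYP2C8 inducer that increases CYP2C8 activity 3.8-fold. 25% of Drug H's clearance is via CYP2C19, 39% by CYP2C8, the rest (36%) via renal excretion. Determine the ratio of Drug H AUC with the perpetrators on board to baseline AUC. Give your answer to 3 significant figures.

0.533

CYP2C19: 0.25 × 0.14 = 0.035
CYP2C8: 0.39 × 3.8 = 1.482
Other: 0.36 (unchanged)
New clearance relative to baseline: 0.035 + 1.482 + 0.36 = 1.877.
AUC ∝ 1/CL: fold-change = 1 / 1.877 = 0.533.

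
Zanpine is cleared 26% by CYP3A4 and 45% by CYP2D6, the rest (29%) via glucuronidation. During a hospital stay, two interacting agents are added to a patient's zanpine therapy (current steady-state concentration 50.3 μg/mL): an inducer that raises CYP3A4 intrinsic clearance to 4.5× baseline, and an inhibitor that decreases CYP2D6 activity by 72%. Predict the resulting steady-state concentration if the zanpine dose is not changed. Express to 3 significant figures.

31.7 μg/mL

The CYP3A4 pathway (26% of clearance) increases to 4.5× activity: 0.26 × 4.5 = 1.17.
The CYP2D6 pathway (45% of clearance) is reduced to 0.28× activity: 0.45 × 0.28 = 0.126.
The remaining 29% of clearance is unaffected.
New clearance relative to baseline: 1.17 + 0.126 + 0.29 = 1.586.
New steady-state concentration = 50.3 / 1.586 = 31.7 μg/mL (concentration scales inversely with clearance).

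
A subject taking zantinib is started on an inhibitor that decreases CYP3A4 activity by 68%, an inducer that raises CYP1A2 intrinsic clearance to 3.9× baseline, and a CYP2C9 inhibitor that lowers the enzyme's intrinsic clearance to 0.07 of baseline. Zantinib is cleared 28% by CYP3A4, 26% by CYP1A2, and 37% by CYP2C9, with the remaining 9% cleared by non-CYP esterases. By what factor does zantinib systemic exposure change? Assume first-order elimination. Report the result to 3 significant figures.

0.820

The CYP3A4 pathway (28% of clearance) is reduced to 0.32× activity: 0.28 × 0.32 = 0.0896.
The CYP1A2 pathway (26% of clearance) increases to 3.9× activity: 0.26 × 3.9 = 1.014.
The CYP2C9 pathway (37% of clearance) falls to 0.07× activity: 0.37 × 0.07 = 0.0259.
The remaining 9% of clearance is unaffected.
CL_new/CL_old = 0.0896 + 1.014 + 0.0259 + 0.09 = 1.2195.
Because systemic exposure varies inversely with clearance, the combined effect is 1 / 1.2195 = 0.820.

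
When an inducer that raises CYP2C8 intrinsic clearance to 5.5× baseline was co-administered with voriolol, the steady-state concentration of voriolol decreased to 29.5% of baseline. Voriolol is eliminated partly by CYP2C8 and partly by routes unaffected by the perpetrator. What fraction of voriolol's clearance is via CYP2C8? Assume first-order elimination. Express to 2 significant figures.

Write x for the fraction cleared via CYP2C8. The observed steady-state concentration change means clearance rose to 1/0.295 = 3.39 of baseline.
Setting x·5.5 + (1 − x) = 3.39 and solving: x = (3.39 − 1)/(5.5 − 1) = 0.53.

0.53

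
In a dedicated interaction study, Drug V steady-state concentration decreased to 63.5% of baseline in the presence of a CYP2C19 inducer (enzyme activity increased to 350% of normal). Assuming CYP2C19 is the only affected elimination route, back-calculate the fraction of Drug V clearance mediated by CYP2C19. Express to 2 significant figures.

0.23

Write x for the fraction cleared via CYP2C19. The observed steady-state concentration change means clearance rose to 1/0.635 = 1.575 of baseline.
Only the CYP2C19 route changed, so 1.575 = x·3.5 + (1 − x), giving x = 0.23.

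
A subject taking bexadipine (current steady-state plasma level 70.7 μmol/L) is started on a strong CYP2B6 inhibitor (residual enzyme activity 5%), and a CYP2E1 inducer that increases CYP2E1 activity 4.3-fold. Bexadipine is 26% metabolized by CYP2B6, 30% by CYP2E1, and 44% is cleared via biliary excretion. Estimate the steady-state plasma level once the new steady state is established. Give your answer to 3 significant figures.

40.6 μmol/L

CYP2B6: 0.26 × 0.05 = 0.013
CYP2E1: 0.3 × 4.3 = 1.29
Other: 0.44 (unchanged)
Relative clearance = 0.013 + 1.29 + 0.44 = 1.743.
New steady-state plasma level = 70.7 / 1.743 = 40.6 μmol/L (concentration scales inversely with clearance).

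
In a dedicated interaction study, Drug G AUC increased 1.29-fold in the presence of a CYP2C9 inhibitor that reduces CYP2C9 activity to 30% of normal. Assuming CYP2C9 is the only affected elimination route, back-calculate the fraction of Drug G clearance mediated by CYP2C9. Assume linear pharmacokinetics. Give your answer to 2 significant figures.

Write x for the fraction cleared via CYP2C9. The observed AUC change means clearance fell to 1/1.29 = 0.7752 of baseline.
Setting x·0.3 + (1 − x) = 0.7752 and solving: x = (0.7752 − 1)/(0.3 − 1) = 0.32.

0.32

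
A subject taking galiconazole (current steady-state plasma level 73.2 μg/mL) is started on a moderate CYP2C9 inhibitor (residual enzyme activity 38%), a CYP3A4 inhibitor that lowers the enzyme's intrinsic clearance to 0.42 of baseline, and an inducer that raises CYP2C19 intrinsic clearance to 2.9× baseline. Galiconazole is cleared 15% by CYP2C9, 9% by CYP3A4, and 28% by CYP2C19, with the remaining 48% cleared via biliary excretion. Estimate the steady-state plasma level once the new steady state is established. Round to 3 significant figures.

52.8 μg/mL

The CYP2C9 pathway (15% of clearance) is reduced to 0.38× activity: 0.15 × 0.38 = 0.057.
The CYP3A4 pathway (9% of clearance) drops to 0.42× activity: 0.09 × 0.42 = 0.0378.
The CYP2C19 pathway (28% of clearance) rises to 2.9× activity: 0.28 × 2.9 = 0.812.
The remaining 48% of clearance is unaffected.
CL_new/CL_old = 0.057 + 0.0378 + 0.812 + 0.48 = 1.3868.
New steady-state plasma level = 73.2 / 1.3868 = 52.8 μg/mL (concentration scales inversely with clearance).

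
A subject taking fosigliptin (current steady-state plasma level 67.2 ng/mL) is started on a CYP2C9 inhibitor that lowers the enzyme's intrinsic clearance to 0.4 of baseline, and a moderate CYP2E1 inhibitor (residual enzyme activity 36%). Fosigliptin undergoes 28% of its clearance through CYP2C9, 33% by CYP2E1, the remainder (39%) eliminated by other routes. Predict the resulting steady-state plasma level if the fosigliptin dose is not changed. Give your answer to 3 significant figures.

108 ng/mL

The CYP2C9 pathway (28% of clearance) drops to 0.4× activity: 0.28 × 0.4 = 0.112.
The CYP2E1 pathway (33% of clearance) falls to 0.36× activity: 0.33 × 0.36 = 0.1188.
The remaining 39% of clearance is unaffected.
Relative clearance = 0.112 + 0.1188 + 0.39 = 0.6208.
Dividing the baseline by the relative clearance: 67.2 / 0.6208 = 108 ng/mL.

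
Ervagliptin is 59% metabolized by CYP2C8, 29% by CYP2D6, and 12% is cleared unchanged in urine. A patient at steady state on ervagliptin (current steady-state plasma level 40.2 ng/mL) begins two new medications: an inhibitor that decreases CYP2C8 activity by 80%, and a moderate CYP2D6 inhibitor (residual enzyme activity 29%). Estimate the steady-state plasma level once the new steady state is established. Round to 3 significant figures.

125 ng/mL

CYP2C8: 0.59 × 0.2 = 0.118
CYP2D6: 0.29 × 0.29 = 0.0841
Other: 0.12 (unchanged)
Relative clearance = 0.118 + 0.0841 + 0.12 = 0.3221.
Dividing the baseline by the relative clearance: 40.2 / 0.3221 = 125 ng/mL.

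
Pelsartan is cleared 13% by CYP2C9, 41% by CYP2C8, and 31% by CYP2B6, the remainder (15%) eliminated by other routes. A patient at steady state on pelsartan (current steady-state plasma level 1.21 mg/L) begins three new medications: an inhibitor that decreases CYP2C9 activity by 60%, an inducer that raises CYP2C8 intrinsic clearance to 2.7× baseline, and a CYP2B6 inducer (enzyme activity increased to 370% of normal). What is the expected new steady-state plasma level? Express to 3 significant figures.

0.493 mg/L

The CYP2C9 pathway (13% of clearance) is reduced to 0.4× activity: 0.13 × 0.4 = 0.052.
The CYP2C8 pathway (41% of clearance) is boosted to 2.7× activity: 0.41 × 2.7 = 1.107.
The CYP2B6 pathway (31% of clearance) is boosted to 3.7× activity: 0.31 × 3.7 = 1.147.
Non-CYP routes (15%) are unchanged.
CL_new/CL_old = 0.052 + 1.107 + 1.147 + 0.15 = 2.456.
Dividing the baseline by the relative clearance: 1.21 / 2.456 = 0.493 mg/L.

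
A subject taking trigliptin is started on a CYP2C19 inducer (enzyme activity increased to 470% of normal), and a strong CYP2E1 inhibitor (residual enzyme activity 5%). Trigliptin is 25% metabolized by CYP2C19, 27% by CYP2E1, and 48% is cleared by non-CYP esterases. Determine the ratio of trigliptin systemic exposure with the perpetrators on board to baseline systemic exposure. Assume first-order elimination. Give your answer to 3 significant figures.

0.599

The CYP2C19 pathway (25% of clearance) increases to 4.7× activity: 0.25 × 4.7 = 1.175.
The CYP2E1 pathway (27% of clearance) drops to 0.05× activity: 0.27 × 0.05 = 0.0135.
Non-CYP routes (48%) are unchanged.
New clearance relative to baseline: 1.175 + 0.0135 + 0.48 = 1.6685.
Net systemic exposure ratio = 1 / 1.6685 = 0.599.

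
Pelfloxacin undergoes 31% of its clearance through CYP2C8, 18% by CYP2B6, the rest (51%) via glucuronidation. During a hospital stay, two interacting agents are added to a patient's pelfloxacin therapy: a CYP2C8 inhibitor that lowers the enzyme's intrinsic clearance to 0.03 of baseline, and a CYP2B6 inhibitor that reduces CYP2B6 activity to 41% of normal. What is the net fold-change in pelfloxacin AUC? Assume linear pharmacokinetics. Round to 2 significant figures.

The CYP2C8 pathway (31% of clearance) drops to 0.03× activity: 0.31 × 0.03 = 0.0093.
The CYP2B6 pathway (18% of clearance) drops to 0.41× activity: 0.18 × 0.41 = 0.0738.
Non-CYP routes (51%) are unchanged.
New clearance relative to baseline: 0.0093 + 0.0738 + 0.51 = 0.5931.
Net AUC ratio = 1 / 0.5931 = 1.7.

1.7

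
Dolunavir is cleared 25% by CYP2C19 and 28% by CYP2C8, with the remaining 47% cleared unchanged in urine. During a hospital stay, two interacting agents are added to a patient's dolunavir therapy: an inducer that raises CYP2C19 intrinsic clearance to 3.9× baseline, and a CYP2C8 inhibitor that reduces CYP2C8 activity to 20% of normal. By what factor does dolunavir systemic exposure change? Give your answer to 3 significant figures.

The CYP2C19 pathway (25% of clearance) rises to 3.9× activity: 0.25 × 3.9 = 0.975.
The CYP2C8 pathway (28% of clearance) falls to 0.2× activity: 0.28 × 0.2 = 0.056.
The remaining 47% of clearance is unaffected.
New clearance relative to baseline: 0.975 + 0.056 + 0.47 = 1.501.
Because systemic exposure varies inversely with clearance, the combined effect is 1 / 1.501 = 0.666.

0.666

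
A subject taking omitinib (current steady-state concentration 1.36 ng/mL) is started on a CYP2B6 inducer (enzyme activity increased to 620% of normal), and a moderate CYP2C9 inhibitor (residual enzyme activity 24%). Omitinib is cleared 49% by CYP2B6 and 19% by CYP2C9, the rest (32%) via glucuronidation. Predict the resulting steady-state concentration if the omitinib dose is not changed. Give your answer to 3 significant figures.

The CYP2B6 pathway (49% of clearance) rises to 6.2× activity: 0.49 × 6.2 = 3.038.
The CYP2C9 pathway (19% of clearance) falls to 0.24× activity: 0.19 × 0.24 = 0.0456.
Non-CYP routes (32%) are unchanged.
New clearance relative to baseline: 3.038 + 0.0456 + 0.32 = 3.4036.
Steady-state concentration ∝ 1/CL: new value = 1.36 / 3.4036 = 0.400 ng/mL.

0.400 ng/mL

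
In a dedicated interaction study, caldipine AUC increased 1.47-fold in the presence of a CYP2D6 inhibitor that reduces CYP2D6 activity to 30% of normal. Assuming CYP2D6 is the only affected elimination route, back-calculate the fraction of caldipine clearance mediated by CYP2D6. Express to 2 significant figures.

0.46

Call the CYP2D6 fraction fm. After the interaction, CL_new/CL_old = fm × 0.3 + (1 − fm).
AUC ratio = 1 / (new CL fraction), so new CL fraction = 1 / 1.47 = 0.6803.
fm × 0.3 + 1 − fm = 0.6803  ⇒  fm × (0.3 − 1) = −0.3197  ⇒  fm = 0.46.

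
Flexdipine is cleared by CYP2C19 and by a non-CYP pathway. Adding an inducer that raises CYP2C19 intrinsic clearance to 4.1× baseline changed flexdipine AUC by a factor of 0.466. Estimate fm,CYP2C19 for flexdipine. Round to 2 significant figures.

0.37

Call the CYP2C19 fraction fm. After the interaction, CL_new/CL_old = fm × 4.1 + (1 − fm).
AUC ratio = 1 / (new CL fraction), so new CL fraction = 1 / 0.466 = 2.146.
fm × 4.1 + 1 − fm = 2.146  ⇒  fm × (4.1 − 1) = 1.146  ⇒  fm = 0.37.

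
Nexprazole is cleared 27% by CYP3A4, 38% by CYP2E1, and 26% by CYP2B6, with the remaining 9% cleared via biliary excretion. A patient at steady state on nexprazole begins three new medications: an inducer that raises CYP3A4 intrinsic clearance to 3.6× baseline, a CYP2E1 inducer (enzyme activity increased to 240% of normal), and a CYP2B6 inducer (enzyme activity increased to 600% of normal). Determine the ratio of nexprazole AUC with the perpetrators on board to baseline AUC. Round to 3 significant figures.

The CYP3A4 pathway (27% of clearance) rises to 3.6× activity: 0.27 × 3.6 = 0.972.
The CYP2E1 pathway (38% of clearance) is boosted to 2.4× activity: 0.38 × 2.4 = 0.912.
The CYP2B6 pathway (26% of clearance) is boosted to 6× activity: 0.26 × 6 = 1.56.
The remaining 9% of clearance is unaffected.
New clearance relative to baseline: 0.972 + 0.912 + 1.56 + 0.09 = 3.534.
Because AUC varies inversely with clearance, the combined effect is 1 / 3.534 = 0.283.

0.283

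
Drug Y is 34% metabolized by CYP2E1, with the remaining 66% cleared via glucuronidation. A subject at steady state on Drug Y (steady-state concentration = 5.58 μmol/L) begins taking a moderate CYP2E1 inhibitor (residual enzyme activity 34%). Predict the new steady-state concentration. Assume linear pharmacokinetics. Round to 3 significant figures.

7.19 μmol/L

The CYP2E1 pathway (34% of clearance) drops to 0.34× activity: 0.34 × 0.34 = 0.1156.
The remaining 66% of clearance is unaffected.
New clearance relative to baseline: 0.1156 + 0.66 = 0.7756.
With dosing unchanged, steady-state concentration scales as 1/CL: 5.58 / 0.7756 = 7.19 μmol/L.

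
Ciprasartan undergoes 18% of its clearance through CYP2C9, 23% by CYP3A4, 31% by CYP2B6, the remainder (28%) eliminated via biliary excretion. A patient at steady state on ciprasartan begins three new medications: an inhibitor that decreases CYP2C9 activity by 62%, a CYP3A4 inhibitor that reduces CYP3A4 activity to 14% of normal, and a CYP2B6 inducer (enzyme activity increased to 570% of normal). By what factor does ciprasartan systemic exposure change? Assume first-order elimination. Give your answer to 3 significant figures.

0.466

The CYP2C9 pathway (18% of clearance) falls to 0.38× activity: 0.18 × 0.38 = 0.0684.
The CYP3A4 pathway (23% of clearance) falls to 0.14× activity: 0.23 × 0.14 = 0.0322.
The CYP2B6 pathway (31% of clearance) rises to 5.7× activity: 0.31 × 5.7 = 1.767.
The remaining 28% of clearance is unaffected.
Relative clearance = 0.0684 + 0.0322 + 1.767 + 0.28 = 2.1476.
Net systemic exposure ratio = 1 / 2.1476 = 0.466.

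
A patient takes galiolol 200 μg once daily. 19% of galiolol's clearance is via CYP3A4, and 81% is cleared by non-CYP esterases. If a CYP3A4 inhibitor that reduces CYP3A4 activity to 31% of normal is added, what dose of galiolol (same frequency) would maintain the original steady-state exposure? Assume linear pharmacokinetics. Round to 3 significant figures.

174 μg

The CYP3A4 pathway (19% of clearance) drops to 0.31× activity: 0.19 × 0.31 = 0.0589.
The remaining 81% of clearance is unaffected.
Relative clearance = 0.0589 + 0.81 = 0.8689.
Exposure is unchanged when dose changes in proportion to clearance. New dose = 200 μg × 0.8689 = 174 μg.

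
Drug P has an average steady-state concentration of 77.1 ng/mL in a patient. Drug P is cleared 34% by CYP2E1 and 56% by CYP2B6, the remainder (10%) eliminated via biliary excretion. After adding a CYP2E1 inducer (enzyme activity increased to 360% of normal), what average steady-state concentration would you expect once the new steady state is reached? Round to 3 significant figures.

40.9 ng/mL

The CYP2E1 pathway (34% of clearance) increases to 3.6× activity: 0.34 × 3.6 = 1.224.
CYP2B6 (56%) and the residual 10% are unaffected.
New clearance relative to baseline: 1.224 + 0.56 + 0.1 = 1.884.
New average steady-state concentration = baseline ÷ relative clearance = 77.1 / 1.884 = 40.9 ng/mL.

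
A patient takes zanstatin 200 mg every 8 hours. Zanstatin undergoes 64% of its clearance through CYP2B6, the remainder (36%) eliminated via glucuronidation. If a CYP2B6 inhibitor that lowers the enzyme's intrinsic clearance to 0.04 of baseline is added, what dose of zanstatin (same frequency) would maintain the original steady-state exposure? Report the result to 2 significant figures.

77 mg

The CYP2B6 pathway (64% of clearance) falls to 0.04× activity: 0.64 × 0.04 = 0.0256.
The remaining 36% of clearance is unaffected.
New clearance relative to baseline: 0.0256 + 0.36 = 0.3856.
Css,avg = (dose rate)/CL, so holding Css fixed requires dose ∝ CL: 200 × 0.3856 = 77 mg.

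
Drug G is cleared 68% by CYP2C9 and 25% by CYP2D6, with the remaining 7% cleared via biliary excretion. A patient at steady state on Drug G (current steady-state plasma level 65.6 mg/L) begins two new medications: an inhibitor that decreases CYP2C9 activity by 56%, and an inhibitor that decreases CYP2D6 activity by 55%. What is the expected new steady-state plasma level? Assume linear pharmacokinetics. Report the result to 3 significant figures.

136 mg/L

The CYP2C9 pathway (68% of clearance) falls to 0.44× activity: 0.68 × 0.44 = 0.2992.
The CYP2D6 pathway (25% of clearance) is reduced to 0.45× activity: 0.25 × 0.45 = 0.1125.
The remaining 7% of clearance is unaffected.
CL_new/CL_old = 0.2992 + 0.1125 + 0.07 = 0.4817.
Steady-state plasma level ∝ 1/CL: new value = 65.6 / 0.4817 = 136 mg/L.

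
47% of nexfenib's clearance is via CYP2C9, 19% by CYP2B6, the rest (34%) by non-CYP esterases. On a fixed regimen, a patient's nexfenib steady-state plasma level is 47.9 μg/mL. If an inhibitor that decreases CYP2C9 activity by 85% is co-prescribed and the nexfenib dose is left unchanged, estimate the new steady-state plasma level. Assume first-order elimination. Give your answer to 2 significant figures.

CYP2C9: 0.47 × 0.15 = 0.0705
CYP2B6: 0.19 (unchanged)
Other: 0.34 (unchanged)
Relative clearance = 0.0705 + 0.19 + 0.34 = 0.6005.
Steady-state plasma level ∝ 1/CL, so new value = 47.9 / 0.6005 = 80 μg/mL.

80 μg/mL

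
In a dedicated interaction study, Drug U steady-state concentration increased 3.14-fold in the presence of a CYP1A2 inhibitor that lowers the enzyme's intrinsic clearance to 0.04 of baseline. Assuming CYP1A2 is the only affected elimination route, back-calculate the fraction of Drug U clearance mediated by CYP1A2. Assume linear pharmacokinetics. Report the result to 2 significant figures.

Call the CYP1A2 fraction fm. After the interaction, CL_new/CL_old = fm × 0.04 + (1 − fm).
Steady-state concentration ratio = 1 / (new CL fraction), so new CL fraction = 1 / 3.14 = 0.3185.
fm × 0.04 + 1 − fm = 0.3185  ⇒  fm × (0.04 − 1) = −0.6815  ⇒  fm = 0.71.

0.71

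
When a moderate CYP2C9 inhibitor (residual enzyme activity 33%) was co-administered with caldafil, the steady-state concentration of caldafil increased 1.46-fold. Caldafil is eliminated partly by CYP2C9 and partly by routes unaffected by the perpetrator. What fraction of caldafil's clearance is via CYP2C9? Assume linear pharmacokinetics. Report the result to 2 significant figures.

Let x = fm,CYP2C9. Because steady-state concentration ∝ 1/CL, relative clearance fell to 1/1.46 = 0.6849.
Setting x·0.33 + (1 − x) = 0.6849 and solving: x = (0.6849 − 1)/(0.33 − 1) = 0.47.

0.47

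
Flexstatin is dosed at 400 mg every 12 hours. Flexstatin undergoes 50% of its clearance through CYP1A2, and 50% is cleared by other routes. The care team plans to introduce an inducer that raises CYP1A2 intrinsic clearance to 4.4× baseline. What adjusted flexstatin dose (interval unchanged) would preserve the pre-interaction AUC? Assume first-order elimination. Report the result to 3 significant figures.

The CYP1A2 pathway (50% of clearance) rises to 4.4× activity: 0.5 × 4.4 = 2.2.
Non-CYP routes (50%) are unchanged.
New clearance relative to baseline: 2.2 + 0.5 = 2.7.
Exposure is unchanged when dose changes in proportion to clearance. New dose = 400 mg × 2.7 = 1.08 × 10³ mg.

1.08 × 10³ mg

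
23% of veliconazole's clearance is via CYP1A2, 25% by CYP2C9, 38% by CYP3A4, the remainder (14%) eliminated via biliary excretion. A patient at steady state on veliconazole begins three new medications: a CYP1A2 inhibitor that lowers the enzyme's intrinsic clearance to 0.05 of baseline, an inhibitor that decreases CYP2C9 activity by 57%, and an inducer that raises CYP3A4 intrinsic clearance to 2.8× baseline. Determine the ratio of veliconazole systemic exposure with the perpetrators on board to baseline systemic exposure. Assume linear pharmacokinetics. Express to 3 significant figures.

The CYP1A2 pathway (23% of clearance) falls to 0.05× activity: 0.23 × 0.05 = 0.0115.
The CYP2C9 pathway (25% of clearance) drops to 0.43× activity: 0.25 × 0.43 = 0.1075.
The CYP3A4 pathway (38% of clearance) increases to 2.8× activity: 0.38 × 2.8 = 1.064.
The remaining 14% of clearance is unaffected.
CL_new/CL_old = 0.0115 + 0.1075 + 1.064 + 0.14 = 1.323.
Net systemic exposure ratio = 1 / 1.323 = 0.756.

0.756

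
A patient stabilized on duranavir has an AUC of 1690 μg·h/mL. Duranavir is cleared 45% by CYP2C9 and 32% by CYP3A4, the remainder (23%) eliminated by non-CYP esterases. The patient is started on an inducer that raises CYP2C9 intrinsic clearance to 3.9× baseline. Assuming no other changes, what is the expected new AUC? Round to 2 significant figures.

The CYP2C9 pathway (45% of clearance) rises to 3.9× activity: 0.45 × 3.9 = 1.755.
CYP3A4 (32%) and the residual 23% are unaffected.
Relative clearance = 1.755 + 0.32 + 0.23 = 2.305.
AUC ∝ 1/CL, so new value = 1690 / 2.305 = 7.3 × 10² μg·h/mL.

7.3 × 10² μg·h/mL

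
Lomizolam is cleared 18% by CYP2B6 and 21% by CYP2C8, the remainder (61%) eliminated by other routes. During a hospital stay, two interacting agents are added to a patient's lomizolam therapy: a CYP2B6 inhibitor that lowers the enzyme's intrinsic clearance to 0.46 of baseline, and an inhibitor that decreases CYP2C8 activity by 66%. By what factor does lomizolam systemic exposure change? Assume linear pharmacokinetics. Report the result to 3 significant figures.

CYP2B6: 0.18 × 0.46 = 0.0828
CYP2C8: 0.21 × 0.34 = 0.0714
Other: 0.61 (unchanged)
CL_new/CL_old = 0.0828 + 0.0714 + 0.61 = 0.7642.
Net systemic exposure ratio = 1 / 0.7642 = 1.31.

1.31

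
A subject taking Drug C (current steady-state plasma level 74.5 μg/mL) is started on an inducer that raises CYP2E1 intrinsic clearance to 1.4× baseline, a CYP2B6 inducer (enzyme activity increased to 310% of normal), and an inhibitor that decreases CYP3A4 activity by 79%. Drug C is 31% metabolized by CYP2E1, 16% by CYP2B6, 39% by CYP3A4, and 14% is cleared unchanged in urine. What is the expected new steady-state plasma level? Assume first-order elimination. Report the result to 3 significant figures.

64.7 μg/mL

The CYP2E1 pathway (31% of clearance) rises to 1.4× activity: 0.31 × 1.4 = 0.434.
The CYP2B6 pathway (16% of clearance) rises to 3.1× activity: 0.16 × 3.1 = 0.496.
The CYP3A4 pathway (39% of clearance) falls to 0.21× activity: 0.39 × 0.21 = 0.0819.
Non-CYP routes (14%) are unchanged.
New clearance relative to baseline: 0.434 + 0.496 + 0.0819 + 0.14 = 1.1519.
New steady-state plasma level = 74.5 / 1.1519 = 64.7 μg/mL (concentration scales inversely with clearance).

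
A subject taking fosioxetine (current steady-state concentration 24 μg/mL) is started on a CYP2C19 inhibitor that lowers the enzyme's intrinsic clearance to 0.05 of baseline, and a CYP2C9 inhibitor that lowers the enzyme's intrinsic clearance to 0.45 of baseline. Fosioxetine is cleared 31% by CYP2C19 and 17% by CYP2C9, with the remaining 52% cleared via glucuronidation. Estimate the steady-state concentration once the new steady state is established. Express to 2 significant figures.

39 μg/mL

The CYP2C19 pathway (31% of clearance) is reduced to 0.05× activity: 0.31 × 0.05 = 0.0155.
The CYP2C9 pathway (17% of clearance) drops to 0.45× activity: 0.17 × 0.45 = 0.0765.
Non-CYP routes (52%) are unchanged.
Relative clearance = 0.0155 + 0.0765 + 0.52 = 0.612.
Steady-state concentration ∝ 1/CL: new value = 24 / 0.612 = 39 μg/mL.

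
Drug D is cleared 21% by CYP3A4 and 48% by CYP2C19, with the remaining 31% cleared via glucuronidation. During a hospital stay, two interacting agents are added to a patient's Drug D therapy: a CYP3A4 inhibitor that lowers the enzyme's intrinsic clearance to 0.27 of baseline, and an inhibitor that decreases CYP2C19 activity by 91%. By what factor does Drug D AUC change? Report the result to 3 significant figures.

CYP3A4: 0.21 × 0.27 = 0.0567
CYP2C19: 0.48 × 0.09 = 0.0432
Other: 0.31 (unchanged)
Relative clearance = 0.0567 + 0.0432 + 0.31 = 0.4099.
AUC ∝ 1/CL: fold-change = 1 / 0.4099 = 2.44.

2.44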